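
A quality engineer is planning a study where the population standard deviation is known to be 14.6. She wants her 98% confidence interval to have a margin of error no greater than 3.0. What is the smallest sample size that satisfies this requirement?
n ≥ 129

For margin E ≤ 3.0:
n ≥ (z* · σ / E)²
n ≥ (2.326 · 14.6 / 3.0)²
n ≥ 128.14

Minimum n = 129 (rounding up)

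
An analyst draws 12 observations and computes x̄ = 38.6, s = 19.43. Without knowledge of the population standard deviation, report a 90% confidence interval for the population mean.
(28.53, 48.67)

t-interval (σ unknown):
df = n - 1 = 11
t* = 1.796 for 90% confidence

Margin of error = t* · s/√n = 1.796 · 19.43/√12 = 10.07

CI: (28.53, 48.67)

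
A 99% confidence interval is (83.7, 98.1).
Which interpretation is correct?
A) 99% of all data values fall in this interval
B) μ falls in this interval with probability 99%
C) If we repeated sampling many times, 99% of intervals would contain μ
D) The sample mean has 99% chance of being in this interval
C

A) Wrong — a CI is about the parameter μ, not individual data values.
B) Wrong — μ is fixed; the randomness lives in the interval, not in μ.
C) Correct — this is the frequentist long-run coverage interpretation.
D) Wrong — x̄ is observed and sits in the interval by construction.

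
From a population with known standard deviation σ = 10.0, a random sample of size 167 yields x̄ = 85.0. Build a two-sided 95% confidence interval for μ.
(83.48, 86.52)

z-interval (σ known):
z* = 1.960 for 95% confidence

Margin of error = z* · σ/√n = 1.960 · 10.0/√167 = 1.52

CI: (85.0 - 1.52, 85.0 + 1.52) = (83.48, 86.52)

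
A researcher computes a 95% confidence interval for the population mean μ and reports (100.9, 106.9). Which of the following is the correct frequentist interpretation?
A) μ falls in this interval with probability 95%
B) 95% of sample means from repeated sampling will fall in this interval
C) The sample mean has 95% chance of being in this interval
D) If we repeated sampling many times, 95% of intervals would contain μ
D

A) Wrong — μ is fixed; the randomness lives in the interval, not in μ.
B) Wrong — coverage applies to intervals containing μ, not to future x̄ values.
C) Wrong — x̄ is observed and sits in the interval by construction.
D) Correct — this is the frequentist long-run coverage interpretation.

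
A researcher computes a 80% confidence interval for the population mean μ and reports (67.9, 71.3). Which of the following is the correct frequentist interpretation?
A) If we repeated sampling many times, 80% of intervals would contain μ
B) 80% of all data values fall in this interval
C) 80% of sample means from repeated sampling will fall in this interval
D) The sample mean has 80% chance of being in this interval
A

A) Correct — this is the frequentist long-run coverage interpretation.
B) Wrong — a CI is about the parameter μ, not individual data values.
C) Wrong — coverage applies to intervals containing μ, not to future x̄ values.
D) Wrong — x̄ is observed and sits in the interval by construction.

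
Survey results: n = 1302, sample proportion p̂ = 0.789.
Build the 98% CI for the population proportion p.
(0.763, 0.815)

Proportion CI:
SE = √(p̂(1-p̂)/n) = √(0.789 · 0.211 / 1302) = 0.01131

z* = 2.326
Margin = z* · SE = 2.326 · 0.01131 = 0.0263

CI: 0.789 ± 0.0263 = (0.763, 0.815)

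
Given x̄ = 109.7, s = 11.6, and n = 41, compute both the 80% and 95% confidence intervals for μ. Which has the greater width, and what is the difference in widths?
95% CI is wider by 2.60

df = 40
80% CI: t* = 1.303, (107.34, 112.06), width = 2 · t* · s/√n = 4.72
95% CI: t* = 2.021, (106.04, 113.36), width = 2 · t* · s/√n = 7.32

The 95% CI is wider by 7.32 - 4.72 = 2.60.
Higher confidence requires a wider interval.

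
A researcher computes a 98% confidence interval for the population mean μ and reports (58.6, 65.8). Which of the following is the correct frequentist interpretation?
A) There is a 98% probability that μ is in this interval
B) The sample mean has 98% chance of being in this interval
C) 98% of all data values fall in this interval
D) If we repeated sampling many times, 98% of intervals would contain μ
D

A) Wrong — μ is fixed; the randomness lives in the interval, not in μ.
B) Wrong — x̄ is observed and sits in the interval by construction.
C) Wrong — a CI is about the parameter μ, not individual data values.
D) Correct — this is the frequentist long-run coverage interpretation.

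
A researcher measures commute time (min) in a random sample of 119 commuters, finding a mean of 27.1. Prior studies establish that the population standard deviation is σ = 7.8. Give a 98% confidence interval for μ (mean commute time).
(25.44, 28.76)

z-interval (σ known):
z* = 2.326 for 98% confidence

Margin of error = z* · σ/√n = 2.326 · 7.8/√119 = 1.66

CI: (27.1 - 1.66, 27.1 + 1.66) = (25.44, 28.76)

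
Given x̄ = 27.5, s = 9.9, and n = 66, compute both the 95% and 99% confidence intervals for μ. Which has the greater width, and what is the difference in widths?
99% CI is wider by 1.60

df = 65
95% CI: t* = 1.997, (25.07, 29.93), width = 2 · t* · s/√n = 4.87
99% CI: t* = 2.654, (24.27, 30.73), width = 2 · t* · s/√n = 6.47

The 99% CI is wider by 6.47 - 4.87 = 1.60.
Higher confidence requires a wider interval.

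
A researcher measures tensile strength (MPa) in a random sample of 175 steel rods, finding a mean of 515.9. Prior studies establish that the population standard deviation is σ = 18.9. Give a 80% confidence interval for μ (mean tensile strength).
(514.07, 517.73)

z-interval (σ known):
z* = 1.282 for 80% confidence

Margin of error = z* · σ/√n = 1.282 · 18.9/√175 = 1.83

CI: (515.9 - 1.83, 515.9 + 1.83) = (514.07, 517.73)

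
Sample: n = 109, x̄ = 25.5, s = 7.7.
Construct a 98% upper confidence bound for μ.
μ ≤ 27.03

Upper bound (one-sided):
t* = 2.079 (one-sided for 98%)
Upper bound = x̄ + t* · s/√n = 25.5 + 2.079 · 7.7/√109 = 27.03

We are 98% confident that μ ≤ 27.03.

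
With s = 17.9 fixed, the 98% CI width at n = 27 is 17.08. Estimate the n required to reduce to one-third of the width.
n ≈ 243

CI width ∝ 1/√n
To reduce width by factor 3, need √n to grow by 3 → need 3² = 9 times as many samples.

Current: n = 27, width = 17.08
New: n = 243, width ≈ 5.38

Width reduced by factor of 17.08/5.38 = 3.17.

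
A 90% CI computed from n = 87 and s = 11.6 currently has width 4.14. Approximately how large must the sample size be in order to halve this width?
n ≈ 348

CI width ∝ 1/√n
To reduce width by factor 2, need √n to grow by 2 → need 2² = 4 times as many samples.

Current: n = 87, width = 4.14
New: n = 348, width ≈ 2.05

Width reduced by factor of 4.14/2.05 = 2.02.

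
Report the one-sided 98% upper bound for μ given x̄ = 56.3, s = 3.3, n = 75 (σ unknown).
μ ≤ 57.10

Upper bound (one-sided):
t* = 2.091 (one-sided for 98%)
Upper bound = x̄ + t* · s/√n = 56.3 + 2.091 · 3.3/√75 = 57.10

We are 98% confident that μ ≤ 57.10.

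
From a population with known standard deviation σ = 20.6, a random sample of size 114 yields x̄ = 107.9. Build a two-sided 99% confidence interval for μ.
(102.93, 112.87)

z-interval (σ known):
z* = 2.576 for 99% confidence

Margin of error = z* · σ/√n = 2.576 · 20.6/√114 = 4.97

CI: (107.9 - 4.97, 107.9 + 4.97) = (102.93, 112.87)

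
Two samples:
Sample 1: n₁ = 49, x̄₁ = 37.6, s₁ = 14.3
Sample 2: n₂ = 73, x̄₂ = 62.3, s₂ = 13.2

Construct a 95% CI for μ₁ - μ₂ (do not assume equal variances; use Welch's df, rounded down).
(-29.78, -19.62)

Difference: x̄₁ - x̄₂ = -24.70
SE = √(s₁²/n₁ + s₂²/n₂) = √(14.3²/49 + 13.2²/73) = 2.5613
df = 97.37 → 97 (Welch–Satterthwaite, rounded down)
t* = 1.985

CI: -24.70 ± 1.985 · 2.5613 = -24.70 ± 5.08 = (-29.78, -19.62)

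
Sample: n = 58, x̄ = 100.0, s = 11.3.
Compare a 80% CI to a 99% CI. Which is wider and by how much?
99% CI is wider by 4.06

df = 57
80% CI: t* = 1.297, (98.08, 101.92), width = 2 · t* · s/√n = 3.85
99% CI: t* = 2.665, (96.05, 103.95), width = 2 · t* · s/√n = 7.91

The 99% CI is wider by 7.91 - 3.85 = 4.06.
Higher confidence requires a wider interval.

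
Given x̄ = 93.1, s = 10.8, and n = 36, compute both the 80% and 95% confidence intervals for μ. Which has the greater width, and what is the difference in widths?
95% CI is wider by 2.61

df = 35
80% CI: t* = 1.306, (90.75, 95.45), width = 2 · t* · s/√n = 4.70
95% CI: t* = 2.030, (89.45, 96.75), width = 2 · t* · s/√n = 7.31

The 95% CI is wider by 7.31 - 4.70 = 2.61.
Higher confidence requires a wider interval.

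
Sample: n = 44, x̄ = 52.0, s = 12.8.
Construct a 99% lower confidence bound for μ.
μ ≥ 47.34

Lower bound (one-sided):
t* = 2.416 (one-sided for 99%)
Lower bound = x̄ - t* · s/√n = 52.0 - 2.416 · 12.8/√44 = 47.34

We are 99% confident that μ ≥ 47.34.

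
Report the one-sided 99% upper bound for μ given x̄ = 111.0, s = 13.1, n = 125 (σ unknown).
μ ≤ 113.76

Upper bound (one-sided):
t* = 2.357 (one-sided for 99%)
Upper bound = x̄ + t* · s/√n = 111.0 + 2.357 · 13.1/√125 = 113.76

We are 99% confident that μ ≤ 113.76.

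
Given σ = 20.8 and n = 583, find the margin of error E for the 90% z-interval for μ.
Margin of error = 1.42

Margin of error = z* · σ/√n
= 1.645 · 20.8/√583
= 1.645 · 20.8/24.1454
= 1.42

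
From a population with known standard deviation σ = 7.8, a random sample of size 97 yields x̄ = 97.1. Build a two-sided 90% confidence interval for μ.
(95.80, 98.40)

z-interval (σ known):
z* = 1.645 for 90% confidence

Margin of error = z* · σ/√n = 1.645 · 7.8/√97 = 1.30

CI: (97.1 - 1.30, 97.1 + 1.30) = (95.80, 98.40)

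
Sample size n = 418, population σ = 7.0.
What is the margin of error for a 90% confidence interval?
Margin of error = 0.56

Margin of error = z* · σ/√n
= 1.645 · 7.0/√418
= 1.645 · 7.0/20.4450
= 0.56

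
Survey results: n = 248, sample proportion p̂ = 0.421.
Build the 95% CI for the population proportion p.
(0.360, 0.482)

Proportion CI:
SE = √(p̂(1-p̂)/n) = √(0.421 · 0.579 / 248) = 0.03135

z* = 1.960
Margin = z* · SE = 1.960 · 0.03135 = 0.0614

CI: 0.421 ± 0.0614 = (0.360, 0.482)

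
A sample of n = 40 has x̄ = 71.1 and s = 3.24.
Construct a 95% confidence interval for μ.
(70.06, 72.14)

t-interval (σ unknown):
df = n - 1 = 39
t* = 2.023 for 95% confidence

Margin of error = t* · s/√n = 2.023 · 3.24/√40 = 1.04

CI: (70.06, 72.14)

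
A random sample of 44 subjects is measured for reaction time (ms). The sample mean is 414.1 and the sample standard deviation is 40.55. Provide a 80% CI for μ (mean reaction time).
(406.14, 422.06)

t-interval (σ unknown):
df = n - 1 = 43
t* = 1.302 for 80% confidence

Margin of error = t* · s/√n = 1.302 · 40.55/√44 = 7.96

CI: (406.14, 422.06)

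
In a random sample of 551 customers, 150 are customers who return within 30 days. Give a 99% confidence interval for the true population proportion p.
(0.223, 0.321)

Proportion CI:
p̂ = 150/551 = 0.27223
SE = √(p̂(1-p̂)/n) = √(0.27223 · 0.72777 / 551) = 0.01896

z* = 2.576
Margin = z* · SE = 2.576 · 0.01896 = 0.0488

CI: 0.27223 ± 0.0488 = (0.223, 0.321)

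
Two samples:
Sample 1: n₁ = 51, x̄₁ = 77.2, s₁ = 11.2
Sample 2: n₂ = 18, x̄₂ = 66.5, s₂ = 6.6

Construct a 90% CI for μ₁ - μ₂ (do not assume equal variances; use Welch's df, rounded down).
(7.00, 14.40)

Difference: x̄₁ - x̄₂ = 10.70
SE = √(s₁²/n₁ + s₂²/n₂) = √(11.2²/51 + 6.6²/18) = 2.2090
df = 51.15 → 51 (Welch–Satterthwaite, rounded down)
t* = 1.675

CI: 10.70 ± 1.675 · 2.2090 = 10.70 ± 3.70 = (7.00, 14.40)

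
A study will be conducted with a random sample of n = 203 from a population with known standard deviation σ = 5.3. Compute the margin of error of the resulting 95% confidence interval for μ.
Margin of error = 0.73

Margin of error = z* · σ/√n
= 1.960 · 5.3/√203
= 1.960 · 5.3/14.2478
= 0.73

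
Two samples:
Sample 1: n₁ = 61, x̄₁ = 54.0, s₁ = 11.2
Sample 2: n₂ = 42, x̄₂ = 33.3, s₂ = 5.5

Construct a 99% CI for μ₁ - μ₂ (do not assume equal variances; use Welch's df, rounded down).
(16.32, 25.08)

Difference: x̄₁ - x̄₂ = 20.70
SE = √(s₁²/n₁ + s₂²/n₂) = √(11.2²/61 + 5.5²/42) = 1.6663
df = 92.74 → 92 (Welch–Satterthwaite, rounded down)
t* = 2.630

CI: 20.70 ± 2.630 · 1.6663 = 20.70 ± 4.38 = (16.32, 25.08)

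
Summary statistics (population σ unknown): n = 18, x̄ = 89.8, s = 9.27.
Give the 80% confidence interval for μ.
(86.89, 92.71)

t-interval (σ unknown):
df = n - 1 = 17
t* = 1.333 for 80% confidence

Margin of error = t* · s/√n = 1.333 · 9.27/√18 = 2.91

CI: (86.89, 92.71)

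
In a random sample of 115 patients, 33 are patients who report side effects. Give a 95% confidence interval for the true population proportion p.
(0.204, 0.370)

Proportion CI:
p̂ = 33/115 = 0.28696
SE = √(p̂(1-p̂)/n) = √(0.28696 · 0.71304 / 115) = 0.04218

z* = 1.960
Margin = z* · SE = 1.960 · 0.04218 = 0.0827

CI: 0.28696 ± 0.0827 = (0.204, 0.370)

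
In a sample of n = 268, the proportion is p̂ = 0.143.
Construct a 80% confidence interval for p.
(0.116, 0.170)

Proportion CI:
SE = √(p̂(1-p̂)/n) = √(0.143 · 0.857 / 268) = 0.02138

z* = 1.282
Margin = z* · SE = 1.282 · 0.02138 = 0.0274

CI: 0.143 ± 0.0274 = (0.116, 0.170)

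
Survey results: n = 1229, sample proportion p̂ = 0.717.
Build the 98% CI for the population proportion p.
(0.687, 0.747)

Proportion CI:
SE = √(p̂(1-p̂)/n) = √(0.717 · 0.283 / 1229) = 0.01285

z* = 2.326
Margin = z* · SE = 2.326 · 0.01285 = 0.0299

CI: 0.717 ± 0.0299 = (0.687, 0.747)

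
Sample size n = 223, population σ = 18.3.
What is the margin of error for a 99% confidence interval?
Margin of error = 3.16

Margin of error = z* · σ/√n
= 2.576 · 18.3/√223
= 2.576 · 18.3/14.9332
= 3.16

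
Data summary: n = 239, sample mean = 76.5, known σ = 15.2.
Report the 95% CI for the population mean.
(74.57, 78.43)

z-interval (σ known):
z* = 1.960 for 95% confidence

Margin of error = z* · σ/√n = 1.960 · 15.2/√239 = 1.93

CI: (76.5 - 1.93, 76.5 + 1.93) = (74.57, 78.43)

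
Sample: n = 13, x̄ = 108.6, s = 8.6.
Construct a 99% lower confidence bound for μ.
μ ≥ 102.21

Lower bound (one-sided):
t* = 2.681 (one-sided for 99%)
Lower bound = x̄ - t* · s/√n = 108.6 - 2.681 · 8.6/√13 = 102.21

We are 99% confident that μ ≥ 102.21.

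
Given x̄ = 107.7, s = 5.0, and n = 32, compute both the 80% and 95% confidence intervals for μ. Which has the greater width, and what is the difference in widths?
95% CI is wider by 1.30

df = 31
80% CI: t* = 1.309, (106.54, 108.86), width = 2 · t* · s/√n = 2.31
95% CI: t* = 2.040, (105.90, 109.50), width = 2 · t* · s/√n = 3.61

The 95% CI is wider by 3.61 - 2.31 = 1.30.
Higher confidence requires a wider interval.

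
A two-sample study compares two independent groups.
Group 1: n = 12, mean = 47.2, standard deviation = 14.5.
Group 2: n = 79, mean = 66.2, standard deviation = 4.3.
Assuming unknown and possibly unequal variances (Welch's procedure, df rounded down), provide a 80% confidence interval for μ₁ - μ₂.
(-24.74, -13.26)

Difference: x̄₁ - x̄₂ = -19.00
SE = √(s₁²/n₁ + s₂²/n₂) = √(14.5²/12 + 4.3²/79) = 4.2137
df = 11.30 → 11 (Welch–Satterthwaite, rounded down)
t* = 1.363

CI: -19.00 ± 1.363 · 4.2137 = -19.00 ± 5.74 = (-24.74, -13.26)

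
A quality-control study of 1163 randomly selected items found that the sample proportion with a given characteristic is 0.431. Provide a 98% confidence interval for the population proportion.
(0.397, 0.465)

Proportion CI:
SE = √(p̂(1-p̂)/n) = √(0.431 · 0.569 / 1163) = 0.01452

z* = 2.326
Margin = z* · SE = 2.326 · 0.01452 = 0.0338

CI: 0.431 ± 0.0338 = (0.397, 0.465)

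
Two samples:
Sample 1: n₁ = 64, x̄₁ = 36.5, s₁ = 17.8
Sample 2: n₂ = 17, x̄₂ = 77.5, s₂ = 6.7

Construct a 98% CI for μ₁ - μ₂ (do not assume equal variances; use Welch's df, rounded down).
(-47.56, -34.44)

Difference: x̄₁ - x̄₂ = -41.00
SE = √(s₁²/n₁ + s₂²/n₂) = √(17.8²/64 + 6.7²/17) = 2.7552
df = 69.87 → 69 (Welch–Satterthwaite, rounded down)
t* = 2.382

CI: -41.00 ± 2.382 · 2.7552 = -41.00 ± 6.56 = (-47.56, -34.44)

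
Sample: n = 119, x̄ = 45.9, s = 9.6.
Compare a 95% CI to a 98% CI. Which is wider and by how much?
98% CI is wider by 0.67

df = 118
95% CI: t* = 1.980, (44.16, 47.64), width = 2 · t* · s/√n = 3.48
98% CI: t* = 2.358, (43.82, 47.98), width = 2 · t* · s/√n = 4.15

The 98% CI is wider by 4.15 - 3.48 = 0.67.
Higher confidence requires a wider interval.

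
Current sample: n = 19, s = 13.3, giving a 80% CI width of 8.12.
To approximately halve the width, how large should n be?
n ≈ 76

CI width ∝ 1/√n
To reduce width by factor 2, need √n to grow by 2 → need 2² = 4 times as many samples.

Current: n = 19, width = 8.12
New: n = 76, width ≈ 3.95

Width reduced by factor of 8.12/3.95 = 2.06.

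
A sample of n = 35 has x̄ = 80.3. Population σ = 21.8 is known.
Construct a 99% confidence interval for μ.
(70.81, 89.79)

z-interval (σ known):
z* = 2.576 for 99% confidence

Margin of error = z* · σ/√n = 2.576 · 21.8/√35 = 9.49

CI: (80.3 - 9.49, 80.3 + 9.49) = (70.81, 89.79)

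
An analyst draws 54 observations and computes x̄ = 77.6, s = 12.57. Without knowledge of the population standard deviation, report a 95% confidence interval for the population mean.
(74.17, 81.03)

t-interval (σ unknown):
df = n - 1 = 53
t* = 2.006 for 95% confidence

Margin of error = t* · s/√n = 2.006 · 12.57/√54 = 3.43

CI: (74.17, 81.03)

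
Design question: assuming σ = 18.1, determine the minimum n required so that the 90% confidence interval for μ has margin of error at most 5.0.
n ≥ 36

For margin E ≤ 5.0:
n ≥ (z* · σ / E)²
n ≥ (1.645 · 18.1 / 5.0)²
n ≥ 35.46

Minimum n = 36 (rounding up)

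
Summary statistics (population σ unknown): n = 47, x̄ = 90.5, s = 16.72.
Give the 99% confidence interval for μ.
(83.95, 97.05)

t-interval (σ unknown):
df = n - 1 = 46
t* = 2.687 for 99% confidence

Margin of error = t* · s/√n = 2.687 · 16.72/√47 = 6.55

CI: (83.95, 97.05)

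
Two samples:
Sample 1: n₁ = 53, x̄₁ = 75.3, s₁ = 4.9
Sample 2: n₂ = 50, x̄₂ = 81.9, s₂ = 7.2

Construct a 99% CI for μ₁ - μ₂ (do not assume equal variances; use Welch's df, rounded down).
(-9.82, -3.38)

Difference: x̄₁ - x̄₂ = -6.60
SE = √(s₁²/n₁ + s₂²/n₂) = √(4.9²/53 + 7.2²/50) = 1.2206
df = 85.75 → 85 (Welch–Satterthwaite, rounded down)
t* = 2.635

CI: -6.60 ± 2.635 · 1.2206 = -6.60 ± 3.22 = (-9.82, -3.38)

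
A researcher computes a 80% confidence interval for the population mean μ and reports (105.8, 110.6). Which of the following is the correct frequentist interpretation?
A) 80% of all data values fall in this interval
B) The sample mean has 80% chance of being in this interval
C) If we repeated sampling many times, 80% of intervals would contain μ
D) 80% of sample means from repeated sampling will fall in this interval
C

A) Wrong — a CI is about the parameter μ, not individual data values.
B) Wrong — x̄ is observed and sits in the interval by construction.
C) Correct — this is the frequentist long-run coverage interpretation.
D) Wrong — coverage applies to intervals containing μ, not to future x̄ values.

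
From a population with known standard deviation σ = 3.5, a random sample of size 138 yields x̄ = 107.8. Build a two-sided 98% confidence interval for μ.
(107.11, 108.49)

z-interval (σ known):
z* = 2.326 for 98% confidence

Margin of error = z* · σ/√n = 2.326 · 3.5/√138 = 0.69

CI: (107.8 - 0.69, 107.8 + 0.69) = (107.11, 108.49)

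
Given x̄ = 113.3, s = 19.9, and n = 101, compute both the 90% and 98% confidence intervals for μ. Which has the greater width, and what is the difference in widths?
98% CI is wider by 2.79

df = 100
90% CI: t* = 1.660, (110.01, 116.59), width = 2 · t* · s/√n = 6.57
98% CI: t* = 2.364, (108.62, 117.98), width = 2 · t* · s/√n = 9.36

The 98% CI is wider by 9.36 - 6.57 = 2.79.
Higher confidence requires a wider interval.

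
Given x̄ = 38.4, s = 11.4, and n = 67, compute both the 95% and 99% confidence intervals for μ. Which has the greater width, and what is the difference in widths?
99% CI is wider by 1.83

df = 66
95% CI: t* = 1.997, (35.62, 41.18), width = 2 · t* · s/√n = 5.56
99% CI: t* = 2.652, (34.71, 42.09), width = 2 · t* · s/√n = 7.39

The 99% CI is wider by 7.39 - 5.56 = 1.83.
Higher confidence requires a wider interval.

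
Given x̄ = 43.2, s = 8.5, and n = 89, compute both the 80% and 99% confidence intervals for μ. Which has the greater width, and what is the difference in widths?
99% CI is wider by 2.41

df = 88
80% CI: t* = 1.291, (42.04, 44.36), width = 2 · t* · s/√n = 2.33
99% CI: t* = 2.633, (40.83, 45.57), width = 2 · t* · s/√n = 4.74

The 99% CI is wider by 4.74 - 2.33 = 2.41.
Higher confidence requires a wider interval.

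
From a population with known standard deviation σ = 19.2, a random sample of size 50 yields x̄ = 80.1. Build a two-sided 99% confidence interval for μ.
(73.11, 87.09)

z-interval (σ known):
z* = 2.576 for 99% confidence

Margin of error = z* · σ/√n = 2.576 · 19.2/√50 = 6.99

CI: (80.1 - 6.99, 80.1 + 6.99) = (73.11, 87.09)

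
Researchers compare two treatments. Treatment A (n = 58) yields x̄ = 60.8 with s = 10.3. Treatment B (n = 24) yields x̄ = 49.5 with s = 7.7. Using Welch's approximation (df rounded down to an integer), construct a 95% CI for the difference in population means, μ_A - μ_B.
(7.15, 15.45)

Difference: x̄₁ - x̄₂ = 11.30
SE = √(s₁²/n₁ + s₂²/n₂) = √(10.3²/58 + 7.7²/24) = 2.0735
df = 57.05 → 57 (Welch–Satterthwaite, rounded down)
t* = 2.002

CI: 11.30 ± 2.002 · 2.0735 = 11.30 ± 4.15 = (7.15, 15.45)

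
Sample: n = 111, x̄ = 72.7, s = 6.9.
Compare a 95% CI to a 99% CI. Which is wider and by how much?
99% CI is wider by 0.83

df = 110
95% CI: t* = 1.982, (71.40, 74.00), width = 2 · t* · s/√n = 2.60
99% CI: t* = 2.621, (70.98, 74.42), width = 2 · t* · s/√n = 3.43

The 99% CI is wider by 3.43 - 2.60 = 0.83.
Higher confidence requires a wider interval.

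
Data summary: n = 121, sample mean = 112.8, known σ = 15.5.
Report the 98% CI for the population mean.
(109.52, 116.08)

z-interval (σ known):
z* = 2.326 for 98% confidence

Margin of error = z* · σ/√n = 2.326 · 15.5/√121 = 3.28

CI: (112.8 - 3.28, 112.8 + 3.28) = (109.52, 116.08)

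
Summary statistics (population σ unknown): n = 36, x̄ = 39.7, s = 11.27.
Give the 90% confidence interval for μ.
(36.53, 42.87)

t-interval (σ unknown):
df = n - 1 = 35
t* = 1.690 for 90% confidence

Margin of error = t* · s/√n = 1.690 · 11.27/√36 = 3.17

CI: (36.53, 42.87)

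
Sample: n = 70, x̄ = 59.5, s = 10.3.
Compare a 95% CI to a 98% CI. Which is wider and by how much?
98% CI is wider by 0.95

df = 69
95% CI: t* = 1.995, (57.04, 61.96), width = 2 · t* · s/√n = 4.91
98% CI: t* = 2.382, (56.57, 62.43), width = 2 · t* · s/√n = 5.86

The 98% CI is wider by 5.86 - 4.91 = 0.95.
Higher confidence requires a wider interval.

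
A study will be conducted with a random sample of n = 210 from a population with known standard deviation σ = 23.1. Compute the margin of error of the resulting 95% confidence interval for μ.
Margin of error = 3.12

Margin of error = z* · σ/√n
= 1.960 · 23.1/√210
= 1.960 · 23.1/14.4914
= 3.12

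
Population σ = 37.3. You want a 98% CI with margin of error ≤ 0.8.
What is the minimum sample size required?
n ≥ 11762

For margin E ≤ 0.8:
n ≥ (z* · σ / E)²
n ≥ (2.326 · 37.3 / 0.8)²
n ≥ 11761.35

Minimum n = 11762 (rounding up)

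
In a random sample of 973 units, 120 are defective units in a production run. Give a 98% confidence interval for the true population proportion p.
(0.099, 0.148)

Proportion CI:
p̂ = 120/973 = 0.12333
SE = √(p̂(1-p̂)/n) = √(0.12333 · 0.87667 / 973) = 0.01054

z* = 2.326
Margin = z* · SE = 2.326 · 0.01054 = 0.0245

CI: 0.12333 ± 0.0245 = (0.099, 0.148)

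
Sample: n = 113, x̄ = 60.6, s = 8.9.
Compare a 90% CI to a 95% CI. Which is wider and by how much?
95% CI is wider by 0.54

df = 112
90% CI: t* = 1.659, (59.21, 61.99), width = 2 · t* · s/√n = 2.78
95% CI: t* = 1.981, (58.94, 62.26), width = 2 · t* · s/√n = 3.32

The 95% CI is wider by 3.32 - 2.78 = 0.54.
Higher confidence requires a wider interval.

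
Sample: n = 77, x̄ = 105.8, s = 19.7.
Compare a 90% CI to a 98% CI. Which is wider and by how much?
98% CI is wider by 3.19

df = 76
90% CI: t* = 1.665, (102.06, 109.54), width = 2 · t* · s/√n = 7.48
98% CI: t* = 2.376, (100.47, 111.13), width = 2 · t* · s/√n = 10.67

The 98% CI is wider by 10.67 - 7.48 = 3.19.
Higher confidence requires a wider interval.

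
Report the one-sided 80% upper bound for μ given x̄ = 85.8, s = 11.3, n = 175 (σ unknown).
μ ≤ 86.52

Upper bound (one-sided):
t* = 0.844 (one-sided for 80%)
Upper bound = x̄ + t* · s/√n = 85.8 + 0.844 · 11.3/√175 = 86.52

We are 80% confident that μ ≤ 86.52.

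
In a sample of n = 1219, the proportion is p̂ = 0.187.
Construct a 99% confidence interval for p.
(0.158, 0.216)

Proportion CI:
SE = √(p̂(1-p̂)/n) = √(0.187 · 0.813 / 1219) = 0.01117

z* = 2.576
Margin = z* · SE = 2.576 · 0.01117 = 0.0288

CI: 0.187 ± 0.0288 = (0.158, 0.216)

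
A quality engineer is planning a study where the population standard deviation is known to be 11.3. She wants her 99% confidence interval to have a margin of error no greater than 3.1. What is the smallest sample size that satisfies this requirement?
n ≥ 89

For margin E ≤ 3.1:
n ≥ (z* · σ / E)²
n ≥ (2.576 · 11.3 / 3.1)²
n ≥ 88.17

Minimum n = 89 (rounding up)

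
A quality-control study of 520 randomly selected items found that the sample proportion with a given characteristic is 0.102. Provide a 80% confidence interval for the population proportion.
(0.085, 0.119)

Proportion CI:
SE = √(p̂(1-p̂)/n) = √(0.102 · 0.898 / 520) = 0.01327

z* = 1.282
Margin = z* · SE = 1.282 · 0.01327 = 0.0170

CI: 0.102 ± 0.0170 = (0.085, 0.119)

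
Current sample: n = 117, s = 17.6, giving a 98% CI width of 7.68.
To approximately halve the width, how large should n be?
n ≈ 468

CI width ∝ 1/√n
To reduce width by factor 2, need √n to grow by 2 → need 2² = 4 times as many samples.

Current: n = 117, width = 7.68
New: n = 468, width ≈ 3.80

Width reduced by factor of 7.68/3.80 = 2.02.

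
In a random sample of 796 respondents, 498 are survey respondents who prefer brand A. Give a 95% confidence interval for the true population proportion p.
(0.592, 0.659)

Proportion CI:
p̂ = 498/796 = 0.62563
SE = √(p̂(1-p̂)/n) = √(0.62563 · 0.37437 / 796) = 0.01715

z* = 1.960
Margin = z* · SE = 1.960 · 0.01715 = 0.0336

CI: 0.62563 ± 0.0336 = (0.592, 0.659)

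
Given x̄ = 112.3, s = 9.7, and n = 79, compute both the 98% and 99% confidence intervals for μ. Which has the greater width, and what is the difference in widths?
99% CI is wider by 0.58

df = 78
98% CI: t* = 2.375, (109.71, 114.89), width = 2 · t* · s/√n = 5.18
99% CI: t* = 2.640, (109.42, 115.18), width = 2 · t* · s/√n = 5.76

The 99% CI is wider by 5.76 - 5.18 = 0.58.
Higher confidence requires a wider interval.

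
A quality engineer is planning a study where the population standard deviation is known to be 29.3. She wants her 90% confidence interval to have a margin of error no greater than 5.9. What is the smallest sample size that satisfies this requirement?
n ≥ 67

For margin E ≤ 5.9:
n ≥ (z* · σ / E)²
n ≥ (1.645 · 29.3 / 5.9)²
n ≥ 66.74

Minimum n = 67 (rounding up)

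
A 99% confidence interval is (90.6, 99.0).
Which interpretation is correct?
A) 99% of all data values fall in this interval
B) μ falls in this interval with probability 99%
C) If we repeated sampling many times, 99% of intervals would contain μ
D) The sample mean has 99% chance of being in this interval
C

A) Wrong — a CI is about the parameter μ, not individual data values.
B) Wrong — μ is fixed; the randomness lives in the interval, not in μ.
C) Correct — this is the frequentist long-run coverage interpretation.
D) Wrong — x̄ is observed and sits in the interval by construction.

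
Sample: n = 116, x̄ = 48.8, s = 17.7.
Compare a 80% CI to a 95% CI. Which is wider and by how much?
95% CI is wider by 2.27

df = 115
80% CI: t* = 1.289, (46.68, 50.92), width = 2 · t* · s/√n = 4.24
95% CI: t* = 1.981, (45.54, 52.06), width = 2 · t* · s/√n = 6.51

The 95% CI is wider by 6.51 - 4.24 = 2.27.
Higher confidence requires a wider interval.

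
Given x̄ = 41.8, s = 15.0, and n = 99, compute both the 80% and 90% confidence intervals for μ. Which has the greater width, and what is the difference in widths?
90% CI is wider by 1.12

df = 98
80% CI: t* = 1.290, (39.86, 43.74), width = 2 · t* · s/√n = 3.89
90% CI: t* = 1.661, (39.30, 44.30), width = 2 · t* · s/√n = 5.01

The 90% CI is wider by 5.01 - 3.89 = 1.12.
Higher confidence requires a wider interval.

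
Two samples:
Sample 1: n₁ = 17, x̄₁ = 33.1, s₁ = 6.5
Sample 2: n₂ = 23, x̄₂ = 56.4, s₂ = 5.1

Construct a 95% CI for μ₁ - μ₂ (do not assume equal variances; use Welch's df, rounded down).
(-27.19, -19.41)

Difference: x̄₁ - x̄₂ = -23.30
SE = √(s₁²/n₁ + s₂²/n₂) = √(6.5²/17 + 5.1²/23) = 1.9016
df = 29.44 → 29 (Welch–Satterthwaite, rounded down)
t* = 2.045

CI: -23.30 ± 2.045 · 1.9016 = -23.30 ± 3.89 = (-27.19, -19.41)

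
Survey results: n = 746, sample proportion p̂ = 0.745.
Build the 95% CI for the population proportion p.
(0.714, 0.776)

Proportion CI:
SE = √(p̂(1-p̂)/n) = √(0.745 · 0.255 / 746) = 0.01596

z* = 1.960
Margin = z* · SE = 1.960 · 0.01596 = 0.0313

CI: 0.745 ± 0.0313 = (0.714, 0.776)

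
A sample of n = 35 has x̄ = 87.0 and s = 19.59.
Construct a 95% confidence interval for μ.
(80.27, 93.73)

t-interval (σ unknown):
df = n - 1 = 34
t* = 2.032 for 95% confidence

Margin of error = t* · s/√n = 2.032 · 19.59/√35 = 6.73

CI: (80.27, 93.73)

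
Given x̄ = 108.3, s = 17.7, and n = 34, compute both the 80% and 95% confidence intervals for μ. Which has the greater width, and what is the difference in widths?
95% CI is wider by 4.41

df = 33
80% CI: t* = 1.308, (104.33, 112.27), width = 2 · t* · s/√n = 7.94
95% CI: t* = 2.035, (102.12, 114.48), width = 2 · t* · s/√n = 12.35

The 95% CI is wider by 12.35 - 7.94 = 4.41.
Higher confidence requires a wider interval.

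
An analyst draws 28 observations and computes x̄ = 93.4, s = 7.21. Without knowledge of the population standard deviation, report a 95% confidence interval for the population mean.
(90.60, 96.20)

t-interval (σ unknown):
df = n - 1 = 27
t* = 2.052 for 95% confidence

Margin of error = t* · s/√n = 2.052 · 7.21/√28 = 2.80

CI: (90.60, 96.20)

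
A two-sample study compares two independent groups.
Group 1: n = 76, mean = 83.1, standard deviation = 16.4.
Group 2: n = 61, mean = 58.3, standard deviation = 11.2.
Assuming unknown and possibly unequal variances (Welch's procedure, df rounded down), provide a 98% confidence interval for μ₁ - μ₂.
(19.23, 30.37)

Difference: x̄₁ - x̄₂ = 24.80
SE = √(s₁²/n₁ + s₂²/n₂) = √(16.4²/76 + 11.2²/61) = 2.3654
df = 131.84 → 131 (Welch–Satterthwaite, rounded down)
t* = 2.355

CI: 24.80 ± 2.355 · 2.3654 = 24.80 ± 5.57 = (19.23, 30.37)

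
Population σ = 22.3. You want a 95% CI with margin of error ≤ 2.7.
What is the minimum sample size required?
n ≥ 263

For margin E ≤ 2.7:
n ≥ (z* · σ / E)²
n ≥ (1.960 · 22.3 / 2.7)²
n ≥ 262.06

Minimum n = 263 (rounding up)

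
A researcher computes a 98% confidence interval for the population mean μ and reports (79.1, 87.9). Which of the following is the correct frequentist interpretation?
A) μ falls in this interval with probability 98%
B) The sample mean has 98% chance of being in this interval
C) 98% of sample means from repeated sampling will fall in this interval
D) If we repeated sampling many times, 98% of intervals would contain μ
D

A) Wrong — μ is fixed; the randomness lives in the interval, not in μ.
B) Wrong — x̄ is observed and sits in the interval by construction.
C) Wrong — coverage applies to intervals containing μ, not to future x̄ values.
D) Correct — this is the frequentist long-run coverage interpretation.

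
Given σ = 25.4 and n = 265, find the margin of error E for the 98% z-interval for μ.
Margin of error = 3.63

Margin of error = z* · σ/√n
= 2.326 · 25.4/√265
= 2.326 · 25.4/16.2788
= 3.63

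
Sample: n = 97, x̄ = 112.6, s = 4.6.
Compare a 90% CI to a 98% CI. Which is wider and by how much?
98% CI is wider by 0.66

df = 96
90% CI: t* = 1.661, (111.82, 113.38), width = 2 · t* · s/√n = 1.55
98% CI: t* = 2.366, (111.49, 113.71), width = 2 · t* · s/√n = 2.21

The 98% CI is wider by 2.21 - 1.55 = 0.66.
Higher confidence requires a wider interval.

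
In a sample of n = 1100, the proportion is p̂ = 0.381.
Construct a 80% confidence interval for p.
(0.362, 0.400)

Proportion CI:
SE = √(p̂(1-p̂)/n) = √(0.381 · 0.619 / 1100) = 0.01464

z* = 1.282
Margin = z* · SE = 1.282 · 0.01464 = 0.0188

CI: 0.381 ± 0.0188 = (0.362, 0.400)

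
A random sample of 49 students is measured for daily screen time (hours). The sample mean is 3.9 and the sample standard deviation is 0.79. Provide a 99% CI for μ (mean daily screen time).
(3.60, 4.20)

t-interval (σ unknown):
df = n - 1 = 48
t* = 2.682 for 99% confidence

Margin of error = t* · s/√n = 2.682 · 0.79/√49 = 0.30

CI: (3.60, 4.20)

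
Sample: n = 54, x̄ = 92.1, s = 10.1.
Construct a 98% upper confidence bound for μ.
μ ≤ 94.99

Upper bound (one-sided):
t* = 2.106 (one-sided for 98%)
Upper bound = x̄ + t* · s/√n = 92.1 + 2.106 · 10.1/√54 = 94.99

We are 98% confident that μ ≤ 94.99.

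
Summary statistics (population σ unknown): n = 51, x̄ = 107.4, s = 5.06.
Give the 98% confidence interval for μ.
(105.70, 109.10)

t-interval (σ unknown):
df = n - 1 = 50
t* = 2.403 for 98% confidence

Margin of error = t* · s/√n = 2.403 · 5.06/√51 = 1.70

CI: (105.70, 109.10)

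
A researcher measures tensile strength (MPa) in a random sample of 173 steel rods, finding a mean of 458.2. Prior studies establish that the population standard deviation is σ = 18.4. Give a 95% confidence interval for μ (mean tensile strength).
(455.46, 460.94)

z-interval (σ known):
z* = 1.960 for 95% confidence

Margin of error = z* · σ/√n = 1.960 · 18.4/√173 = 2.74

CI: (458.2 - 2.74, 458.2 + 2.74) = (455.46, 460.94)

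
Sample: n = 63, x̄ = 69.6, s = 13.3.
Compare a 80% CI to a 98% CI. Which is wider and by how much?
98% CI is wider by 3.66

df = 62
80% CI: t* = 1.295, (67.43, 71.77), width = 2 · t* · s/√n = 4.34
98% CI: t* = 2.388, (65.60, 73.60), width = 2 · t* · s/√n = 8.00

The 98% CI is wider by 8.00 - 4.34 = 3.66.
Higher confidence requires a wider interval.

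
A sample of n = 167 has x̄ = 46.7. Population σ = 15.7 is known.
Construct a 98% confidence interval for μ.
(43.87, 49.53)

z-interval (σ known):
z* = 2.326 for 98% confidence

Margin of error = z* · σ/√n = 2.326 · 15.7/√167 = 2.83

CI: (46.7 - 2.83, 46.7 + 2.83) = (43.87, 49.53)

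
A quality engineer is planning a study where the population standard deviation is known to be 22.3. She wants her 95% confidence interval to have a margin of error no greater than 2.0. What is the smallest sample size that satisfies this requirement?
n ≥ 478

For margin E ≤ 2.0:
n ≥ (z* · σ / E)²
n ≥ (1.960 · 22.3 / 2.0)²
n ≥ 477.60

Minimum n = 478 (rounding up)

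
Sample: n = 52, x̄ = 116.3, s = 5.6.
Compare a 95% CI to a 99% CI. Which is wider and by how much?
99% CI is wider by 1.04

df = 51
95% CI: t* = 2.008, (114.74, 117.86), width = 2 · t* · s/√n = 3.12
99% CI: t* = 2.676, (114.22, 118.38), width = 2 · t* · s/√n = 4.16

The 99% CI is wider by 4.16 - 3.12 = 1.04.
Higher confidence requires a wider interval.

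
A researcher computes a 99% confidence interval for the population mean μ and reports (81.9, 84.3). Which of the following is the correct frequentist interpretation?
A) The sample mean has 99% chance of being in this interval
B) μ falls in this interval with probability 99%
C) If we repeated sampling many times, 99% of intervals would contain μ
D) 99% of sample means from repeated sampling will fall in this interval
C

A) Wrong — x̄ is observed and sits in the interval by construction.
B) Wrong — μ is fixed; the randomness lives in the interval, not in μ.
C) Correct — this is the frequentist long-run coverage interpretation.
D) Wrong — coverage applies to intervals containing μ, not to future x̄ values.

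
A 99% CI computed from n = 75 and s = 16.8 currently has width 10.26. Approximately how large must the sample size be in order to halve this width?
n ≈ 300

CI width ∝ 1/√n
To reduce width by factor 2, need √n to grow by 2 → need 2² = 4 times as many samples.

Current: n = 75, width = 10.26
New: n = 300, width ≈ 5.03

Width reduced by factor of 10.26/5.03 = 2.04.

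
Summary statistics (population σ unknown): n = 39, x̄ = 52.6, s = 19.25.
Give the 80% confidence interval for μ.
(48.58, 56.62)

t-interval (σ unknown):
df = n - 1 = 38
t* = 1.304 for 80% confidence

Margin of error = t* · s/√n = 1.304 · 19.25/√39 = 4.02

CI: (48.58, 56.62)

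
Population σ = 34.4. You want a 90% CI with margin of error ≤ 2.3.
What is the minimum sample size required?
n ≥ 606

For margin E ≤ 2.3:
n ≥ (z* · σ / E)²
n ≥ (1.645 · 34.4 / 2.3)²
n ≥ 605.33

Minimum n = 606 (rounding up)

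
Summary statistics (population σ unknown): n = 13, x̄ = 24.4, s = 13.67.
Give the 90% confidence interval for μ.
(17.64, 31.16)

t-interval (σ unknown):
df = n - 1 = 12
t* = 1.782 for 90% confidence

Margin of error = t* · s/√n = 1.782 · 13.67/√13 = 6.76

CI: (17.64, 31.16)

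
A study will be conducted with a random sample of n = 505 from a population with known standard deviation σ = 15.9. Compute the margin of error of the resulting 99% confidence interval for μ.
Margin of error = 1.82

Margin of error = z* · σ/√n
= 2.576 · 15.9/√505
= 2.576 · 15.9/22.4722
= 1.82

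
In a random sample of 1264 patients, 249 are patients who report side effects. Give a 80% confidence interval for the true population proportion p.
(0.183, 0.211)

Proportion CI:
p̂ = 249/1264 = 0.19699
SE = √(p̂(1-p̂)/n) = √(0.19699 · 0.80301 / 1264) = 0.01119

z* = 1.282
Margin = z* · SE = 1.282 · 0.01119 = 0.0143

CI: 0.19699 ± 0.0143 = (0.183, 0.211)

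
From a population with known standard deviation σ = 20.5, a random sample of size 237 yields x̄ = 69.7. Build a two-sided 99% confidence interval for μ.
(66.27, 73.13)

z-interval (σ known):
z* = 2.576 for 99% confidence

Margin of error = z* · σ/√n = 2.576 · 20.5/√237 = 3.43

CI: (69.7 - 3.43, 69.7 + 3.43) = (66.27, 73.13)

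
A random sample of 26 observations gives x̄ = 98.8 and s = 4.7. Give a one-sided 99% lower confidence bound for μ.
μ ≥ 96.51

Lower bound (one-sided):
t* = 2.485 (one-sided for 99%)
Lower bound = x̄ - t* · s/√n = 98.8 - 2.485 · 4.7/√26 = 96.51

We are 99% confident that μ ≥ 96.51.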